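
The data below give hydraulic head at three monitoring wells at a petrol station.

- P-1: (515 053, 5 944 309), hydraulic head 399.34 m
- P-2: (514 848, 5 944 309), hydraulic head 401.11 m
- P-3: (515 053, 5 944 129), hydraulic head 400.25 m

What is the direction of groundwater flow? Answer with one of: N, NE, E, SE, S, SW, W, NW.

∂h/∂x = (401.11 − 399.34) / (514848 − 515053) = -0.008634
∂h/∂y = (400.25 − 399.34) / (5944129 − 5944309) = -0.005056
Flow = −∇h = (+0.008634 east, +0.005056 north), which points northeast.

NE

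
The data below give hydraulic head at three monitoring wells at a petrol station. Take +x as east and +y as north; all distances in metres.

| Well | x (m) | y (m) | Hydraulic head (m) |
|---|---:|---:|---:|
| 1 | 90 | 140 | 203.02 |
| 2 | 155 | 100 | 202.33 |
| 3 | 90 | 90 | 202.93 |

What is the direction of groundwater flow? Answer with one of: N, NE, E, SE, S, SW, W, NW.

E

Taking 1 as reference: 2−1 = (65, -40, -0.69); 3−1 = (0, -50, -0.09).
Solve a·Δx + b·Δy = Δh: det = 65·(-50) − 0·(-40) = -3250.
∂h/∂x = [(-0.69)·(-50) − (-0.09)·(-40)] / -3250 = -0.009508
∂h/∂y = [65·(-0.09) − 0·(-0.69)] / -3250 = +0.001800
Flow = −∇h = (+0.009508 east, -0.001800 north), which points east.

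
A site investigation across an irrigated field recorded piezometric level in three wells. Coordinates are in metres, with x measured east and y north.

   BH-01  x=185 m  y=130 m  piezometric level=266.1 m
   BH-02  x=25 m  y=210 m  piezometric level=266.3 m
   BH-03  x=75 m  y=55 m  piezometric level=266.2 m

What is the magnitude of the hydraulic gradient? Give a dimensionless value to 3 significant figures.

0.00114

Differences from BH-01: to BH-02 (Δx, Δy, Δh) = (-160, 80, +0.2); to BH-03 = (-110, -75, +0.1).
Determinant of the coordinate differences = (-160)·(-75) − (-110)·80 = 20800.
∂h/∂x = [(+0.2)·(-75) − (+0.1)·80] / 20800 = -0.001106
∂h/∂y = [(-160)·(+0.1) − (-110)·(+0.2)] / 20800 = +0.0002885
|∇h| = √(-0.001106² + 0.0002885²) = 0.001143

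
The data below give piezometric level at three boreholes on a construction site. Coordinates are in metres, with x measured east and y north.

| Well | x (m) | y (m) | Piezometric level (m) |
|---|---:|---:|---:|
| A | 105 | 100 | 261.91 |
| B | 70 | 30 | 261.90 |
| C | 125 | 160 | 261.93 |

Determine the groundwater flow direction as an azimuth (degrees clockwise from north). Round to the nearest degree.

Differences from A: to B (Δx, Δy, Δh) = (-35, -70, -0.01); to C = (20, 60, +0.02).
Determinant of the coordinate differences = (-35)·60 − 20·(-70) = -700.
∂h/∂x = [(-0.01)·60 − (+0.02)·(-70)] / -700 = -0.001143
∂h/∂y = [(-35)·(+0.02) − 20·(-0.01)] / -700 = +0.0007143
Flow direction (−∇h) has components (+0.001143 E, -0.0007143 N).
Azimuth = atan2(E, N) = atan2(+0.001143, -0.0007143) = 122.0° ≈ 122°.

122°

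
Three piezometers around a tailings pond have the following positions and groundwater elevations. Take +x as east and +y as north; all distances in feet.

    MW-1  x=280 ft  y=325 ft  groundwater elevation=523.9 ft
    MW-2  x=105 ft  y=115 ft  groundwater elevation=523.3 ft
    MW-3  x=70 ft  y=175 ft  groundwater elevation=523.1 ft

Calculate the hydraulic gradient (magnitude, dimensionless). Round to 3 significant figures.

0.00444

Taking MW-1 as reference: MW-2−MW-1 = (-175, -210, -0.6); MW-3−MW-1 = (-210, -150, -0.8).
Determinant of the coordinate differences = (-175)·(-150) − (-210)·(-210) = -17850.
∂h/∂x = [(-0.6)·(-150) − (-0.8)·(-210)] / -17850 = +0.004370
∂h/∂y = [(-175)·(-0.8) − (-210)·(-0.6)] / -17850 = -0.0007843
|∇h| = √(0.004370² + -0.0007843²) = 0.00444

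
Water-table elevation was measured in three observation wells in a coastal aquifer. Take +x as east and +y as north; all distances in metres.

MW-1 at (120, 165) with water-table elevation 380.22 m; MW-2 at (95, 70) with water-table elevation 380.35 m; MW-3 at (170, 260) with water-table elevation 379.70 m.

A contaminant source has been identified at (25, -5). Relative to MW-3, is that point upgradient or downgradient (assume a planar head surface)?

With h = a·x + b·y + c and MW-1 as origin, the differences give:
  (-25)·a + (-95)·b = +0.13
  50·a + 95·b = -0.52
Eliminate b (×95 and ×(-95), subtract): 2375·a = -37.050 → a = ∂h/∂x = -0.01560
Back-substitute: b = ∂h/∂y = +0.002737.
Head at (25, -5) = 380.22 + (-0.01560)·(-95) + (+0.002737)·(-170) = 381.24 m.
That is higher than the 379.70 m at MW-3, so the point is upgradient.

upgradient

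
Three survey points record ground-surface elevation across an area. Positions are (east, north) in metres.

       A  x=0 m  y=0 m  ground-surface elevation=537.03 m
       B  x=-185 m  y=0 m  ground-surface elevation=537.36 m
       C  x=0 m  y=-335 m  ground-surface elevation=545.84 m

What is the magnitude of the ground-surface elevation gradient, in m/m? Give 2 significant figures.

∂z/∂x = (537.36 − 537.03) / (-185 − 0) = -0.001784
∂z/∂y = (545.84 − 537.03) / (-335 − 0) = -0.02630
|∇f| = √(-0.001784² + -0.02630²) = 0.02636 m/m

0.026 m/m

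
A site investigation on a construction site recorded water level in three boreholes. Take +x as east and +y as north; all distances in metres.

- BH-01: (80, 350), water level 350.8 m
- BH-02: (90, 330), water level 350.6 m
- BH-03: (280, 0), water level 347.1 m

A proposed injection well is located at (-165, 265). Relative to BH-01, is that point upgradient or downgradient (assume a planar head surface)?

Taking BH-01 as reference: BH-02−BH-01 = (10, -20, -0.2); BH-03−BH-01 = (200, -350, -3.7).
Determinant of the coordinate differences = 10·(-350) − 200·(-20) = 500.
∂h/∂x = [(-0.2)·(-350) − (-3.7)·(-20)] / 500 = -0.008000
∂h/∂y = [10·(-3.7) − 200·(-0.2)] / 500 = +0.006000
Head at (-165, 265) = 350.8 + (-0.008000)·(-245) + (+0.006000)·(-85) = 352.25 m.
That is higher than the 350.8 m at BH-01, so the point is upgradient.

upgradient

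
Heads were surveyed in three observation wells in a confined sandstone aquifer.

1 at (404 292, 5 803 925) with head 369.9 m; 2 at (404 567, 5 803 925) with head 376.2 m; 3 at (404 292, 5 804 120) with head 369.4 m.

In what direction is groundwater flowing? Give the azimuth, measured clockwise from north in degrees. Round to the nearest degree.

∂h/∂x = (376.2 − 369.9) / (404567 − 404292) = +0.02291
∂h/∂y = (369.4 − 369.9) / (5804120 − 5803925) = -0.002564
Flow direction (−∇h) has components (-0.02291 E, +0.002564 N).
Azimuth = atan2(E, N) = atan2(-0.02291, +0.002564) = 276.4° ≈ 276°.

276°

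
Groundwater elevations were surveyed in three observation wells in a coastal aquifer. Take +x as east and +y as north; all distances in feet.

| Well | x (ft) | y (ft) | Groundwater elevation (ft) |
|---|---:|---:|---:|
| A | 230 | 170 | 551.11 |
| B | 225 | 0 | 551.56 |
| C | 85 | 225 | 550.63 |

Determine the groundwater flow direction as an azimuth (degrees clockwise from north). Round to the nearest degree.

320°

Differences from A: to B (Δx, Δy, Δh) = (-5, -170, +0.45); to C = (-145, 55, -0.48).
Determinant of the coordinate differences = (-5)·55 − (-145)·(-170) = -24925.
∂h/∂x = [(+0.45)·55 − (-0.48)·(-170)] / -24925 = +0.002281
∂h/∂y = [(-5)·(-0.48) − (-145)·(+0.45)] / -24925 = -0.002714
Flow direction (−∇h) has components (-0.002281 E, +0.002714 N).
Azimuth = atan2(E, N) = atan2(-0.002281, +0.002714) = 320.0° ≈ 320°.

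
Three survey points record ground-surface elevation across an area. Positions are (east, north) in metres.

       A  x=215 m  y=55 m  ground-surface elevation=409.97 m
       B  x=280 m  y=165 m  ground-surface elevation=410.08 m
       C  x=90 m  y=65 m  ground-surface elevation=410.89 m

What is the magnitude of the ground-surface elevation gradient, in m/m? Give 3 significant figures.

Differences from A: to B (Δx, Δy, Δh) = (65, 110, +0.11); to C = (-125, 10, +0.92).
Determinant of the coordinate differences = 65·10 − (-125)·110 = 14400.
∂z/∂x = [(+0.11)·10 − (+0.92)·110] / 14400 = -0.006951
∂z/∂y = [65·(+0.92) − (-125)·(+0.11)] / 14400 = +0.005108
|∇f| = √(-0.006951² + 0.005108²) = 0.008626 m/m

0.00863 m/m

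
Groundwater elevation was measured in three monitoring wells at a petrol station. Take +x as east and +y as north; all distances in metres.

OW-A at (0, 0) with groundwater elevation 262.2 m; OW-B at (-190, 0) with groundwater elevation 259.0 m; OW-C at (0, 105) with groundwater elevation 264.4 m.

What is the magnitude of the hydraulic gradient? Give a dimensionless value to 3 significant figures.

∂h/∂x = (259.0 − 262.2) / (-190 − 0) = +0.01684
∂h/∂y = (264.4 − 262.2) / (105 − 0) = +0.02095
|∇h| = √(0.01684² + 0.02095²) = 0.02688

0.0269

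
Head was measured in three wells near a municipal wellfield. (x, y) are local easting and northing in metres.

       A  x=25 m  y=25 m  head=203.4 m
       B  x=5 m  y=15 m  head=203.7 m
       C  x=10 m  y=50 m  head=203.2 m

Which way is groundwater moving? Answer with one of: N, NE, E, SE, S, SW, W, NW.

Three-point gradient (reference A): Δ to B = (-20, -10, +0.3), Δ to C = (-15, 25, -0.2).
∂h/∂x = -0.008462, ∂h/∂y = -0.01308 (det = -650).
Flow = −∇h = (+0.008462 east, +0.01308 north), which points northeast.

NE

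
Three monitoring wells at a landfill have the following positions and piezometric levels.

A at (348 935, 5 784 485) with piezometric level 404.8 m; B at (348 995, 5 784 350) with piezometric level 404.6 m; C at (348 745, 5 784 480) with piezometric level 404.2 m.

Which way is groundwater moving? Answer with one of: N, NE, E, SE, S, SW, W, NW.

Three-point gradient (reference A): Δ to B = (60, -135, -0.2), Δ to C = (-190, -5, -0.6).
∂h/∂x = +0.003083, ∂h/∂y = +0.002852 (det = -25950).
Flow = −∇h = (-0.003083 east, -0.002852 north), which points southwest.

SW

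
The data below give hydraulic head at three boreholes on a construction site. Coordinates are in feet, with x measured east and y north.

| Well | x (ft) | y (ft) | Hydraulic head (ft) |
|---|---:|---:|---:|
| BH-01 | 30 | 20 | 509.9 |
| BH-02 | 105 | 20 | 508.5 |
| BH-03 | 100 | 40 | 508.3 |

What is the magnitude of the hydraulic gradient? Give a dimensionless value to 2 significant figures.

0.024

Three-point gradient (reference BH-01): Δ to BH-02 = (75, 0, -1.4), Δ to BH-03 = (70, 20, -1.6).
∂h/∂x = -0.01867, ∂h/∂y = -0.01467 (det = 1500).
|∇h| = √(-0.01867² + -0.01467²) = 0.02374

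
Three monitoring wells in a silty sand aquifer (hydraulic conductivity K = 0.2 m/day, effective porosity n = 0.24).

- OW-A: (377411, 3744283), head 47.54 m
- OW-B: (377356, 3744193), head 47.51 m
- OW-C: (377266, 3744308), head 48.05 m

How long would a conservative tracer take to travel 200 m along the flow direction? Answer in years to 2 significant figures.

Differences from OW-A: to OW-B (Δx, Δy, Δh) = (-55, -90, -0.03); to OW-C = (-145, 25, +0.51).
Determinant of the coordinate differences = (-55)·25 − (-145)·(-90) = -14425.
∂h/∂x = [(-0.03)·25 − (+0.51)·(-90)] / -14425 = -0.003130
∂h/∂y = [(-55)·(+0.51) − (-145)·(-0.03)] / -14425 = +0.002246
|∇h| = √(-0.003130² + 0.002246²) = 0.003852
Seepage velocity v = K·i/n = 0.2 × 0.003852 / 0.24 = 0.00321 m/day.
t = 200 / 0.00321 = 6.231e+04 days = 171 years.

170 years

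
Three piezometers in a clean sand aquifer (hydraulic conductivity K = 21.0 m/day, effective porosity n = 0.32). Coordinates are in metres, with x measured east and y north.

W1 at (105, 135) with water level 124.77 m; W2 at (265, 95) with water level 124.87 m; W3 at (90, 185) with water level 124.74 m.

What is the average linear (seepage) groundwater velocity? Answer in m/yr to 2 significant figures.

16 m/yr

Taking W1 as reference: W2−W1 = (160, -40, +0.10); W3−W1 = (-15, 50, -0.03).
Solve a·Δx + b·Δy = Δh: det = 160·50 − (-15)·(-40) = 7400.
∂h/∂x = [(+0.10)·50 − (-0.03)·(-40)] / 7400 = +0.0005135
∂h/∂y = [160·(-0.03) − (-15)·(+0.10)] / 7400 = -0.0004459
|∇h| = √(0.0005135² + -0.0004459²) = 0.0006801
Seepage velocity v = K·i/n = 21.0 × 0.0006801 / 0.32 = 0.04463 m/day = 16.3 m/yr.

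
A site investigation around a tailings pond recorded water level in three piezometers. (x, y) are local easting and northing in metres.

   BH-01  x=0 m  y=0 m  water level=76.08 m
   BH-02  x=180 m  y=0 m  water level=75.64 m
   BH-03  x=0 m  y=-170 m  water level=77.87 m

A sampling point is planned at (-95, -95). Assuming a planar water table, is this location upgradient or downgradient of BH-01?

∂h/∂x = (75.64 − 76.08) / (180 − 0) = -0.002444
∂h/∂y = (77.87 − 76.08) / (-170 − 0) = -0.01053
Head at (-95, -95) = 76.08 + (-0.002444)·(-95) + (-0.01053)·(-95) = 77.31 m.
That is higher than the 76.08 m at BH-01, so the point is upgradient.

upgradient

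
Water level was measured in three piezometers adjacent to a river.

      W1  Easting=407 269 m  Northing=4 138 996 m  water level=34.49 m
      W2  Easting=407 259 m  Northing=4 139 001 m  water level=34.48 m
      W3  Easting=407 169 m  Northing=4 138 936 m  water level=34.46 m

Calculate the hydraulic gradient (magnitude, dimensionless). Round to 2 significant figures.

Differences from W1: to W2 (Δx, Δy, Δh) = (-10, 5, -0.01); to W3 = (-100, -60, -0.03).
Solve a·Δx + b·Δy = Δh: det = (-10)·(-60) − (-100)·5 = 1100.
∂h/∂x = [(-0.01)·(-60) − (-0.03)·5] / 1100 = +0.0006818
∂h/∂y = [(-10)·(-0.03) − (-100)·(-0.01)] / 1100 = -0.0006364
|∇h| = √(0.0006818² + -0.0006364²) = 0.0009327

0.00093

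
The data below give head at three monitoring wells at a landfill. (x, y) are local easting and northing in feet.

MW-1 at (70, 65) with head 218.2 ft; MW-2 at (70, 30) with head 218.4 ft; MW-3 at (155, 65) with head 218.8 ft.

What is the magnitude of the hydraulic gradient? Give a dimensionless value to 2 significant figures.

Differences from MW-1: to MW-2 (Δx, Δy, Δh) = (0, -35, +0.2); to MW-3 = (85, 0, +0.6).
Determinant of the coordinate differences = 0·0 − 85·(-35) = 2975.
∂h/∂x = [(+0.2)·0 − (+0.6)·(-35)] / 2975 = +0.007059
∂h/∂y = [0·(+0.6) − 85·(+0.2)] / 2975 = -0.005714
|∇h| = √(0.007059² + -0.005714²) = 0.009082

0.0091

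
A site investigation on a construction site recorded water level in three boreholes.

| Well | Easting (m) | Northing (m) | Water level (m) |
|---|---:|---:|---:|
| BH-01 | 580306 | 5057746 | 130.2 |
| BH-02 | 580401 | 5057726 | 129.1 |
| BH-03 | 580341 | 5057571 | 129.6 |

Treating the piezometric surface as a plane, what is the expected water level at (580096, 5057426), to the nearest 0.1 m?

Differences from BH-01: to BH-02 (Δx, Δy, Δh) = (95, -20, -1.1); to BH-03 = (35, -175, -0.6).
Determinant of the coordinate differences = 95·(-175) − 35·(-20) = -15925.
∂h/∂x = [(-1.1)·(-175) − (-0.6)·(-20)] / -15925 = -0.01133
∂h/∂y = [95·(-0.6) − 35·(-1.1)] / -15925 = +0.001162
h(580096, 5057426) = 130.2 + (-0.01133)·(-210) + (+0.001162)·(-320) = 130.2 +2.380 -0.372 = 132.208 m.

132.2 m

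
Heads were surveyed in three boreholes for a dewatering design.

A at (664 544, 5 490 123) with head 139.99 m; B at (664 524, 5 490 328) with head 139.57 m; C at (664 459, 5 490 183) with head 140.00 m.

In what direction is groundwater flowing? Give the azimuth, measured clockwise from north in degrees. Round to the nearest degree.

With h = a·x + b·y + c and A as origin, the differences give:
  (-20)·a + 205·b = -0.42
  (-85)·a + 60·b = +0.01
Eliminate b (×60 and ×205, subtract): 16225·a = -27.250 → a = ∂h/∂x = -0.001680
Back-substitute: b = ∂h/∂y = -0.002213.
Flow direction (−∇h) has components (+0.001680 E, +0.002213 N).
Azimuth = atan2(E, N) = atan2(+0.001680, +0.002213) = 37.2° ≈ 037°.

037°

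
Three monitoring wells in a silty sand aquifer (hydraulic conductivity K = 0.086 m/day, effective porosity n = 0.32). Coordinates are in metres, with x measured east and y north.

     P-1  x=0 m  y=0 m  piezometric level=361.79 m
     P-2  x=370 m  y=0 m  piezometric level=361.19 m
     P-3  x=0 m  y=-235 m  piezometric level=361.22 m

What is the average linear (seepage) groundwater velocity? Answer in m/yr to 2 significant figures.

0.29 m/yr

∂h/∂x = (361.19 − 361.79) / (370 − 0) = -0.001622
∂h/∂y = (361.22 − 361.79) / (-235 − 0) = +0.002426
|∇h| = √(-0.001622² + 0.002426²) = 0.002918
Seepage velocity v = K·i/n = 0.086 × 0.002918 / 0.32 = 0.0007842 m/day = 0.2864 m/yr.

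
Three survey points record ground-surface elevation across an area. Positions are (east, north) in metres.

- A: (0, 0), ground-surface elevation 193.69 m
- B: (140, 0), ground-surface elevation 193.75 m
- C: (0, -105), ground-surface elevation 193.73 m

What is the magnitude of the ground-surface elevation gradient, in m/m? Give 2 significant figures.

∂z/∂x = (193.75 − 193.69) / (140 − 0) = +0.0004286
∂z/∂y = (193.73 − 193.69) / (-105 − 0) = -0.0003810
|∇f| = √(0.0004286² + -0.0003810²) = 0.0005735 m/m

0.00057 m/m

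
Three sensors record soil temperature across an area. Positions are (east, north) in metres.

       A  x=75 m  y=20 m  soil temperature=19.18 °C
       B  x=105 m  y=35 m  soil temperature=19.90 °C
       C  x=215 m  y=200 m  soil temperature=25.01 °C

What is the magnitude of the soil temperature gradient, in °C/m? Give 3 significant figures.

0.0258 °C/m

Taking A as reference: B−A = (30, 15, +0.72); C−A = (140, 180, +5.83).
Determinant of the coordinate differences = 30·180 − 140·15 = 3300.
∂T/∂x = [(+0.72)·180 − (+5.83)·15] / 3300 = +0.01277
∂T/∂y = [30·(+5.83) − 140·(+0.72)] / 3300 = +0.02245
|∇f| = √(0.01277² + 0.02245²) = 0.02583 °C/m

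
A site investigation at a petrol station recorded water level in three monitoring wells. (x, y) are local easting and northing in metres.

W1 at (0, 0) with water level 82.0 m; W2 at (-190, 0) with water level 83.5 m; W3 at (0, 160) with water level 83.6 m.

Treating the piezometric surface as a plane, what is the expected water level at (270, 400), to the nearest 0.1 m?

83.9 m

∂h/∂x = (83.5 − 82.0) / (-190 − 0) = -0.007895
∂h/∂y = (83.6 − 82.0) / (160 − 0) = +0.010000
h(270, 400) = 82.0 + (-0.007895)·(270) + (+0.010000)·(400) = 82.0 -2.132 +4.000 = 83.868 m.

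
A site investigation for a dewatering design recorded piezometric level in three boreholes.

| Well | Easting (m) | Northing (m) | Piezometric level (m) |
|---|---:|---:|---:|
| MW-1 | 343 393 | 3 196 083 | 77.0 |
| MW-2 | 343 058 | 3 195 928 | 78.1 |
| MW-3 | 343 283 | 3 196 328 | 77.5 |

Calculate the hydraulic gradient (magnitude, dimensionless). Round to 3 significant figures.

Differences from MW-1: to MW-2 (Δx, Δy, Δh) = (-335, -155, +1.1); to MW-3 = (-110, 245, +0.5).
Solve a·Δx + b·Δy = Δh: det = (-335)·245 − (-110)·(-155) = -99125.
∂h/∂x = [(+1.1)·245 − (+0.5)·(-155)] / -99125 = -0.003501
∂h/∂y = [(-335)·(+0.5) − (-110)·(+1.1)] / -99125 = +0.0004691
|∇h| = √(-0.003501² + 0.0004691²) = 0.003532

0.00353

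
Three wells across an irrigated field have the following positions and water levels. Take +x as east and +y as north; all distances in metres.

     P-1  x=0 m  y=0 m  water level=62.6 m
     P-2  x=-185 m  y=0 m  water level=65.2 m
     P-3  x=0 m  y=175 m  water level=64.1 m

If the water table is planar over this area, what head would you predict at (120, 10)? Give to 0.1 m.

∂h/∂x = (65.2 − 62.6) / (-185 − 0) = -0.01405
∂h/∂y = (64.1 − 62.6) / (175 − 0) = +0.008571
h(120, 10) = 62.6 + (-0.01405)·(120) + (+0.008571)·(10) = 62.6 -1.686 +0.086 = 60.999 m.

61.0 m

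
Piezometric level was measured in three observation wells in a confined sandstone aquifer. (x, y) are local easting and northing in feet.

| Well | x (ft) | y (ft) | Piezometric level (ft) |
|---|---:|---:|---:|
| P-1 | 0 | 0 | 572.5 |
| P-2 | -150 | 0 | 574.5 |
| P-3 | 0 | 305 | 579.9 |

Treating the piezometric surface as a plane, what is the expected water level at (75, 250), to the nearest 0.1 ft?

577.6 ft

∂h/∂x = (574.5 − 572.5) / (-150 − 0) = -0.01333
∂h/∂y = (579.9 − 572.5) / (305 − 0) = +0.02426
h(75, 250) = 572.5 + (-0.01333)·(75) + (+0.02426)·(250) = 572.5 -1.000 +6.066 = 577.566 ft.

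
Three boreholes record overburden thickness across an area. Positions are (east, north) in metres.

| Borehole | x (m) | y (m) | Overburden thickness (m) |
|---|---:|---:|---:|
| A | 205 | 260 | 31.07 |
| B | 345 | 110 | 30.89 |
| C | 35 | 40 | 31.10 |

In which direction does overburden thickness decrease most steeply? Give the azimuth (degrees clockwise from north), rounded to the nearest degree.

121°

Taking A as reference: B−A = (140, -150, -0.18); C−A = (-170, -220, +0.03).
Solve a·Δx + b·Δy = Δd: det = 140·(-220) − (-170)·(-150) = -56300.
∂d/∂x = [(-0.18)·(-220) − (+0.03)·(-150)] / -56300 = -0.0007833
∂d/∂y = [140·(+0.03) − (-170)·(-0.18)] / -56300 = +0.0004689
Steepest decrease is along −∇f: components (+0.0007833 E, -0.0004689 N).
Azimuth = atan2(+0.0007833, -0.0004689) = 120.9° ≈ 121°.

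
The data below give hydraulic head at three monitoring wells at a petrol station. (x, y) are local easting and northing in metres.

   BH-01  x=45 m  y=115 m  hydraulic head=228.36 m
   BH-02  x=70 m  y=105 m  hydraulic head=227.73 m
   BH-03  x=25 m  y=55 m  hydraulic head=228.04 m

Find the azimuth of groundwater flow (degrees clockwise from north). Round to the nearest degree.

Differences from BH-01: to BH-02 (Δx, Δy, Δh) = (25, -10, -0.63); to BH-03 = (-20, -60, -0.32).
Solve a·Δx + b·Δy = Δh: det = 25·(-60) − (-20)·(-10) = -1700.
∂h/∂x = [(-0.63)·(-60) − (-0.32)·(-10)] / -1700 = -0.02035
∂h/∂y = [25·(-0.32) − (-20)·(-0.63)] / -1700 = +0.01212
Flow direction (−∇h) has components (+0.02035 E, -0.01212 N).
Azimuth = atan2(E, N) = atan2(+0.02035, -0.01212) = 120.8° ≈ 121°.

121°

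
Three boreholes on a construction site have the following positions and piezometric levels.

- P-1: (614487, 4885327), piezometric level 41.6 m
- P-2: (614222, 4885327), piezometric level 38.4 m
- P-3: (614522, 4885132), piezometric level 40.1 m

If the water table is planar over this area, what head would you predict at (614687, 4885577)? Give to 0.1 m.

46.5 m

Differences from P-1: to P-2 (Δx, Δy, Δh) = (-265, 0, -3.2); to P-3 = (35, -195, -1.5).
Solve a·Δx + b·Δy = Δh: det = (-265)·(-195) − 35·0 = 51675.
∂h/∂x = [(-3.2)·(-195) − (-1.5)·0] / 51675 = +0.01208
∂h/∂y = [(-265)·(-1.5) − 35·(-3.2)] / 51675 = +0.009860
h(614687, 4885577) = 41.6 + (+0.01208)·(200) + (+0.009860)·(250) = 41.6 +2.415 +2.465 = 46.480 m.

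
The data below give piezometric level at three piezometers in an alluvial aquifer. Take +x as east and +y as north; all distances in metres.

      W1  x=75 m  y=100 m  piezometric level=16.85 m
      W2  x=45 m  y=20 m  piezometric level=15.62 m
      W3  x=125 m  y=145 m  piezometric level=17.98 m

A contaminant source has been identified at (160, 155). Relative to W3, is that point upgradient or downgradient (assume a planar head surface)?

Three-point gradient (reference W1): Δ to W2 = (-30, -80, -1.23), Δ to W3 = (50, 45, +1.13).
∂h/∂x = +0.01323, ∂h/∂y = +0.01042 (det = 2650).
Head at (160, 155) = 16.85 + (+0.01323)·(85) + (+0.01042)·(55) = 18.55 m.
That is higher than the 17.98 m at W3, so the point is upgradient.

upgradient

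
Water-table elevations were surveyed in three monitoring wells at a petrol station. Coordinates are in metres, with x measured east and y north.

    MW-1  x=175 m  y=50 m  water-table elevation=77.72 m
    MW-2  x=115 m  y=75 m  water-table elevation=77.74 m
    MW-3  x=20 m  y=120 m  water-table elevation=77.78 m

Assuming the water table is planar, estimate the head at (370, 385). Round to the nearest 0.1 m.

Three-point gradient (reference MW-1): Δ to MW-2 = (-60, 25, +0.02), Δ to MW-3 = (-155, 70, +0.06).
∂h/∂x = +0.0003077, ∂h/∂y = +0.001538 (det = -325).
h(370, 385) = 77.72 + (+0.0003077)·(195) + (+0.001538)·(335) = 77.72 +0.060 +0.515 = 78.295 m.

78.3 m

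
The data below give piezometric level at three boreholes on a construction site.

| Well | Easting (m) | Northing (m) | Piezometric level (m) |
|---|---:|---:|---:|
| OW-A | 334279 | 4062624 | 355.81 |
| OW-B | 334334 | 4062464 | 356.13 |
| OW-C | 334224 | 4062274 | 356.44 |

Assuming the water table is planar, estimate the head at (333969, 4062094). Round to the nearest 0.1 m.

Differences from OW-A: to OW-B (Δx, Δy, Δh) = (55, -160, +0.32); to OW-C = (-55, -350, +0.63).
Solve a·Δx + b·Δy = Δh: det = 55·(-350) − (-55)·(-160) = -28050.
∂h/∂x = [(+0.32)·(-350) − (+0.63)·(-160)] / -28050 = +0.0003993
∂h/∂y = [55·(+0.63) − (-55)·(+0.32)] / -28050 = -0.001863
h(333969, 4062094) = 355.81 + (+0.0003993)·(-310) + (-0.001863)·(-530) = 355.81 -0.124 +0.987 = 356.673 m.

356.7 m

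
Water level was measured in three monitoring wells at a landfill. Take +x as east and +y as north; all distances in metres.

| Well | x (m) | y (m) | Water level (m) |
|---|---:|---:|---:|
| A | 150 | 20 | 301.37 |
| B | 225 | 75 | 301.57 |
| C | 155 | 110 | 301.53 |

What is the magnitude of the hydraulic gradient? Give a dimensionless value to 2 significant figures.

0.0022

Differences from A: to B (Δx, Δy, Δh) = (75, 55, +0.20); to C = (5, 90, +0.16).
Solve a·Δx + b·Δy = Δh: det = 75·90 − 5·55 = 6475.
∂h/∂x = [(+0.20)·90 − (+0.16)·55] / 6475 = +0.001421
∂h/∂y = [75·(+0.16) − 5·(+0.20)] / 6475 = +0.001699
|∇h| = √(0.001421² + 0.001699²) = 0.002215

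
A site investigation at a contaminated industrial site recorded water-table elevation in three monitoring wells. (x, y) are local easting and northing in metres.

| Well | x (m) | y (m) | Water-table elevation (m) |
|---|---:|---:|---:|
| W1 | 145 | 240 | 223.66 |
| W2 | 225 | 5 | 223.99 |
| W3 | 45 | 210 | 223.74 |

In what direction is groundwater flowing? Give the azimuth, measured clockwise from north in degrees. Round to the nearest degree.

With h = a·x + b·y + c and W1 as origin, the differences give:
  80·a + (-235)·b = +0.33
  (-100)·a + (-30)·b = +0.08
Eliminate b (×(-30) and ×(-235), subtract): -25900·a = 8.900 → a = ∂h/∂x = -0.0003436
Back-substitute: b = ∂h/∂y = -0.001521.
Flow direction (−∇h) has components (+0.0003436 E, +0.001521 N).
Azimuth = atan2(E, N) = atan2(+0.0003436, +0.001521) = 12.7° ≈ 013°.

013°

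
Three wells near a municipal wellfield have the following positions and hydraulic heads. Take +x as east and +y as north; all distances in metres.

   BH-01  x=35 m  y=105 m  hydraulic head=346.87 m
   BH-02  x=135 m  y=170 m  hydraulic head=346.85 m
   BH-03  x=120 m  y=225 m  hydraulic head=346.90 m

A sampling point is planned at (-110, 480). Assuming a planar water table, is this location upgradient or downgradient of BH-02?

upgradient

Three-point gradient (reference BH-01): Δ to BH-02 = (100, 65, -0.02), Δ to BH-03 = (85, 120, +0.03).
∂h/∂x = -0.0006718, ∂h/∂y = +0.0007259 (det = 6475).
Head at (-110, 480) = 346.87 + (-0.0006718)·(-145) + (+0.0007259)·(375) = 347.24 m.
That is higher than the 346.85 m at BH-02, so the point is upgradient.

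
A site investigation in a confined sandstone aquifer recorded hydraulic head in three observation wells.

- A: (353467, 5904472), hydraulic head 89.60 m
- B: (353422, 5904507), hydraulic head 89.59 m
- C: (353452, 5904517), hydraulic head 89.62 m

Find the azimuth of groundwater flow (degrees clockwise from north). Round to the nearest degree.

228°

Three-point gradient (reference A): Δ to B = (-45, 35, -0.01), Δ to C = (-15, 45, +0.02).
∂h/∂x = +0.0007667, ∂h/∂y = +0.0007000 (det = -1500).
Flow direction (−∇h) has components (-0.0007667 E, -0.0007000 N).
Azimuth = atan2(E, N) = atan2(-0.0007667, -0.0007000) = 227.6° ≈ 228°.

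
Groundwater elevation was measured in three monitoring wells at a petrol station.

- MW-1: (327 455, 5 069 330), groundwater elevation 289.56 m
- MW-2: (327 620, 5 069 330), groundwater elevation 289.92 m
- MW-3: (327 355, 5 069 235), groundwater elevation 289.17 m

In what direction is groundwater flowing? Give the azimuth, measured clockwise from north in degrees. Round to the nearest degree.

Differences from MW-1: to MW-2 (Δx, Δy, Δh) = (165, 0, +0.36); to MW-3 = (-100, -95, -0.39).
Determinant of the coordinate differences = 165·(-95) − (-100)·0 = -15675.
∂h/∂x = [(+0.36)·(-95) − (-0.39)·0] / -15675 = +0.002182
∂h/∂y = [165·(-0.39) − (-100)·(+0.36)] / -15675 = +0.001809
Flow direction (−∇h) has components (-0.002182 E, -0.001809 N).
Azimuth = atan2(E, N) = atan2(-0.002182, -0.001809) = 230.3° ≈ 230°.

230°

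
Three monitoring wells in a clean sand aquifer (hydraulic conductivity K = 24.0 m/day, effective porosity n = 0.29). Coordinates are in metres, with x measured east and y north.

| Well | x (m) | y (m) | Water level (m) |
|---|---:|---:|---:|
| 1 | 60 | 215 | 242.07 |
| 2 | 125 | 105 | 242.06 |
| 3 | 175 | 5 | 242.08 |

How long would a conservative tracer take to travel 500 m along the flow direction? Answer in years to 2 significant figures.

Three-point gradient (reference 1): Δ to 2 = (65, -110, -0.01), Δ to 3 = (115, -210, +0.01).
∂h/∂x = -0.003200, ∂h/∂y = -0.001800 (det = -1000).
|∇h| = √(-0.003200² + -0.001800²) = 0.003672
Seepage velocity v = K·i/n = 24.0 × 0.003672 / 0.29 = 0.3039 m/day.
t = 500 / 0.3039 = 1645 days = 4.5 years.

4.5 years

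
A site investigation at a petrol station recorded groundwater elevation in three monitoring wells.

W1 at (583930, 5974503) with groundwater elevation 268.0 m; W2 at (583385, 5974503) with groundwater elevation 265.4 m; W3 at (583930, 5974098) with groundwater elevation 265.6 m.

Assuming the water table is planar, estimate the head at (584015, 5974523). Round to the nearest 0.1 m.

268.5 m

∂h/∂x = (265.4 − 268.0) / (583385 − 583930) = +0.004771
∂h/∂y = (265.6 − 268.0) / (5974098 − 5974503) = +0.005926
h(584015, 5974523) = 268.0 + (+0.004771)·(85) + (+0.005926)·(20) = 268.0 +0.406 +0.119 = 268.524 m.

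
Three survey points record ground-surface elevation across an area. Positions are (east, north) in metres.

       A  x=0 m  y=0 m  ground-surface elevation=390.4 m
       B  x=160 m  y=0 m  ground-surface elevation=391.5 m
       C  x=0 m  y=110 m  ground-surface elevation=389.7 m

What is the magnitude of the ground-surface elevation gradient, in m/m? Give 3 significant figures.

0.00937 m/m

∂z/∂x = (391.5 − 390.4) / (160 − 0) = +0.006875
∂z/∂y = (389.7 − 390.4) / (110 − 0) = -0.006364
|∇f| = √(0.006875² + -0.006364²) = 0.009368 m/m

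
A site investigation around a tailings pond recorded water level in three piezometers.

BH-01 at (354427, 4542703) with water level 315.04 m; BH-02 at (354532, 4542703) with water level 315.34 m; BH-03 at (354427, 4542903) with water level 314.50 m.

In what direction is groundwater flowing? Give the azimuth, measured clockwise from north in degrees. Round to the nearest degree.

313°

∂h/∂x = (315.34 − 315.04) / (354532 − 354427) = +0.002857
∂h/∂y = (314.50 − 315.04) / (4542903 − 4542703) = -0.002700
Flow direction (−∇h) has components (-0.002857 E, +0.002700 N).
Azimuth = atan2(E, N) = atan2(-0.002857, +0.002700) = 313.4° ≈ 313°.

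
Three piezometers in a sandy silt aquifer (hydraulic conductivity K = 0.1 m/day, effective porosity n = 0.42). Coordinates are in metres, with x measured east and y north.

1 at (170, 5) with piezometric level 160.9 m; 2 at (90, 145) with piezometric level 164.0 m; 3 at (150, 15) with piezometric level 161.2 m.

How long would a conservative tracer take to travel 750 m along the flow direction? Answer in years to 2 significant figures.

440 years

With h = a·x + b·y + c and 1 as origin, the differences give:
  (-80)·a + 140·b = +3.1
  (-20)·a + 10·b = +0.3
Eliminate b (×10 and ×140, subtract): 2000·a = -11.00 → a = ∂h/∂x = -0.005500
Back-substitute: b = ∂h/∂y = +0.01900.
|∇h| = √(-0.005500² + 0.01900²) = 0.01978
Seepage velocity v = K·i/n = 0.1 × 0.01978 / 0.42 = 0.00471 m/day.
t = 750 / 0.00471 = 1.592e+05 days = 436 years.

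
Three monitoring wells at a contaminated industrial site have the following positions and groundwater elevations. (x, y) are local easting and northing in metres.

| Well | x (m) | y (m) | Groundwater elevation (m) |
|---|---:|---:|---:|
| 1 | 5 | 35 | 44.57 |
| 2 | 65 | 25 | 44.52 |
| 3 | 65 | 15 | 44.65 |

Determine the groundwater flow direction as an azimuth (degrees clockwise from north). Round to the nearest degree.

013°

Differences from 1: to 2 (Δx, Δy, Δh) = (60, -10, -0.05); to 3 = (60, -20, +0.08).
Solve a·Δx + b·Δy = Δh: det = 60·(-20) − 60·(-10) = -600.
∂h/∂x = [(-0.05)·(-20) − (+0.08)·(-10)] / -600 = -0.003000
∂h/∂y = [60·(+0.08) − 60·(-0.05)] / -600 = -0.01300
Flow direction (−∇h) has components (+0.003000 E, +0.01300 N).
Azimuth = atan2(E, N) = atan2(+0.003000, +0.01300) = 13.0° ≈ 013°.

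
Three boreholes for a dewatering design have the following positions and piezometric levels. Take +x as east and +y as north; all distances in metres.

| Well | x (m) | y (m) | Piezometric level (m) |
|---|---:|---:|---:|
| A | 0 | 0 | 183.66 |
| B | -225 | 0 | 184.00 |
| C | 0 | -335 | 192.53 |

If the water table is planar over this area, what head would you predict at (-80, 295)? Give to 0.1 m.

176.0 m

∂h/∂x = (184.00 − 183.66) / (-225 − 0) = -0.001511
∂h/∂y = (192.53 − 183.66) / (-335 − 0) = -0.02648
h(-80, 295) = 183.66 + (-0.001511)·(-80) + (-0.02648)·(295) = 183.66 +0.121 -7.811 = 175.970 m.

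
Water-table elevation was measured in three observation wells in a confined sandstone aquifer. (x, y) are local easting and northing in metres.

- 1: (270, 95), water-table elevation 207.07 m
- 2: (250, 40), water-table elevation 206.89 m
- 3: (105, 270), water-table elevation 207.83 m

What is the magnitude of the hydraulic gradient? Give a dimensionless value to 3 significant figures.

Taking 1 as reference: 2−1 = (-20, -55, -0.18); 3−1 = (-165, 175, +0.76).
Solve a·Δx + b·Δy = Δh: det = (-20)·175 − (-165)·(-55) = -12575.
∂h/∂x = [(-0.18)·175 − (+0.76)·(-55)] / -12575 = -0.0008191
∂h/∂y = [(-20)·(+0.76) − (-165)·(-0.18)] / -12575 = +0.003571
|∇h| = √(-0.0008191² + 0.003571²) = 0.003664

0.00366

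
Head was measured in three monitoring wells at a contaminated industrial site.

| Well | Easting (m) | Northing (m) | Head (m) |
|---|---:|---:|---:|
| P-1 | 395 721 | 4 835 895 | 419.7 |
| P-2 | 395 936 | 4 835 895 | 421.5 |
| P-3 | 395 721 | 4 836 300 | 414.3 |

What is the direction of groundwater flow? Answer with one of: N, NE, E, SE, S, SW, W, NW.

∂h/∂x = (421.5 − 419.7) / (395936 − 395721) = +0.008372
∂h/∂y = (414.3 − 419.7) / (4836300 − 4835895) = -0.01333
Flow = −∇h = (-0.008372 east, +0.01333 north), which points northwest.

NW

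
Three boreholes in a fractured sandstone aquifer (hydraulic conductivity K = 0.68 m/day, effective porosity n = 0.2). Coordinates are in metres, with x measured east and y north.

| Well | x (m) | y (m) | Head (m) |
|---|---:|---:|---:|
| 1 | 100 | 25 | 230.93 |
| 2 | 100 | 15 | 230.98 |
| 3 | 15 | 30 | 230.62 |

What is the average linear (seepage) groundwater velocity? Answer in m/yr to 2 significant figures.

Taking 1 as reference: 2−1 = (0, -10, +0.05); 3−1 = (-85, 5, -0.31).
Solve a·Δx + b·Δy = Δh: det = 0·5 − (-85)·(-10) = -850.
∂h/∂x = [(+0.05)·5 − (-0.31)·(-10)] / -850 = +0.003353
∂h/∂y = [0·(-0.31) − (-85)·(+0.05)] / -850 = -0.005000
|∇h| = √(0.003353² + -0.005000²) = 0.00602
Seepage velocity v = K·i/n = 0.68 × 0.00602 / 0.2 = 0.02047 m/day = 7.477 m/yr.

7.5 m/yr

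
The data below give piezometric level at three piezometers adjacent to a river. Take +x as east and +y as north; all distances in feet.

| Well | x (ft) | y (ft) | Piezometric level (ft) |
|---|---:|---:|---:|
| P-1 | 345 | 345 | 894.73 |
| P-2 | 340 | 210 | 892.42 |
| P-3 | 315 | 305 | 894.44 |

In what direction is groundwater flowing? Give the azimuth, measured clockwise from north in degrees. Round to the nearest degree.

Taking P-1 as reference: P-2−P-1 = (-5, -135, -2.31); P-3−P-1 = (-30, -40, -0.29).
Determinant of the coordinate differences = (-5)·(-40) − (-30)·(-135) = -3850.
∂h/∂x = [(-2.31)·(-40) − (-0.29)·(-135)] / -3850 = -0.01383
∂h/∂y = [(-5)·(-0.29) − (-30)·(-2.31)] / -3850 = +0.01762
Flow direction (−∇h) has components (+0.01383 E, -0.01762 N).
Azimuth = atan2(E, N) = atan2(+0.01383, -0.01762) = 141.9° ≈ 142°.

142°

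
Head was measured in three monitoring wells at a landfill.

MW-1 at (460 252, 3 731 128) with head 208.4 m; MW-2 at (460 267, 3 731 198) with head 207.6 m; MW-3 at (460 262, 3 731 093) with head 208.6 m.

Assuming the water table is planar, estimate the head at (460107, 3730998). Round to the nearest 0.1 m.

Taking MW-1 as reference: MW-2−MW-1 = (15, 70, -0.8); MW-3−MW-1 = (10, -35, +0.2).
Solve a·Δx + b·Δy = Δh: det = 15·(-35) − 10·70 = -1225.
∂h/∂x = [(-0.8)·(-35) − (+0.2)·70] / -1225 = -0.01143
∂h/∂y = [15·(+0.2) − 10·(-0.8)] / -1225 = -0.008980
h(460107, 3730998) = 208.4 + (-0.01143)·(-145) + (-0.008980)·(-130) = 208.4 +1.657 +1.167 = 211.224 m.

211.2 m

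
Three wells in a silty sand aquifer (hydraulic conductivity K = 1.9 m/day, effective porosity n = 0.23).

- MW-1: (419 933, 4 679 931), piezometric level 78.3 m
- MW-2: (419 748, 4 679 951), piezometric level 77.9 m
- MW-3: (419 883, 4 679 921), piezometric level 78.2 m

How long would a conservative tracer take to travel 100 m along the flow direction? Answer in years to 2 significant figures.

Differences from MW-1: to MW-2 (Δx, Δy, Δh) = (-185, 20, -0.4); to MW-3 = (-50, -10, -0.1).
Determinant of the coordinate differences = (-185)·(-10) − (-50)·20 = 2850.
∂h/∂x = [(-0.4)·(-10) − (-0.1)·20] / 2850 = +0.002105
∂h/∂y = [(-185)·(-0.1) − (-50)·(-0.4)] / 2850 = -0.0005263
|∇h| = √(0.002105² + -0.0005263²) = 0.00217
Seepage velocity v = K·i/n = 1.9 × 0.00217 / 0.23 = 0.01793 m/day.
t = 100 / 0.01793 = 5577 days = 15.3 years.

15 years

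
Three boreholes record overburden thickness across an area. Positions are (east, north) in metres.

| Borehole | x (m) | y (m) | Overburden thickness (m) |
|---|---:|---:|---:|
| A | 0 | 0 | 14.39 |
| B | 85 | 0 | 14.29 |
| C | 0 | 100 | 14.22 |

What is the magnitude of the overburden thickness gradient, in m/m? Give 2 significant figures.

∂d/∂x = (14.29 − 14.39) / (85 − 0) = -0.001176
∂d/∂y = (14.22 − 14.39) / (100 − 0) = -0.001700
|∇f| = √(-0.001176² + -0.001700²) = 0.002067 m/m

0.0021 m/m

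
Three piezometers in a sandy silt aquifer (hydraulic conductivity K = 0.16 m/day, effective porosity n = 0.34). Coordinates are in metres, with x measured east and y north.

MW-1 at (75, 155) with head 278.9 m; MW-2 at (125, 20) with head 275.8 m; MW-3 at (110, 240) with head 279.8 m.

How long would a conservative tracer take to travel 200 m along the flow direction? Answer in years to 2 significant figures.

50 years

With h = a·x + b·y + c and MW-1 as origin, the differences give:
  50·a + (-135)·b = -3.1
  35·a + 85·b = +0.9
Eliminate b (×85 and ×(-135), subtract): 8975·a = -142.00 → a = ∂h/∂x = -0.01582
Back-substitute: b = ∂h/∂y = +0.01710.
|∇h| = √(-0.01582² + 0.01710²) = 0.0233
Seepage velocity v = K·i/n = 0.16 × 0.0233 / 0.34 = 0.01096 m/day.
t = 200 / 0.01096 = 1.825e+04 days = 50 years.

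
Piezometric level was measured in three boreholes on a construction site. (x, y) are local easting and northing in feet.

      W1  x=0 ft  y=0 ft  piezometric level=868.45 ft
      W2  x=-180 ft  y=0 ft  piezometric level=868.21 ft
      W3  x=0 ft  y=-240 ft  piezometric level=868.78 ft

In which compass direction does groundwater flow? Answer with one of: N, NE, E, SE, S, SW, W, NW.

NW

∂h/∂x = (868.21 − 868.45) / (-180 − 0) = +0.001333
∂h/∂y = (868.78 − 868.45) / (-240 − 0) = -0.001375
Flow = −∇h = (-0.001333 east, +0.001375 north), which points northwest.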